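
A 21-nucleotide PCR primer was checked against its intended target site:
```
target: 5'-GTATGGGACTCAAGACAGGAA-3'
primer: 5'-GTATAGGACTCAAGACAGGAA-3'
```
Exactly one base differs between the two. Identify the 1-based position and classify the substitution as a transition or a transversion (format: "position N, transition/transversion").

The sequences differ only at position 5: G→A (purine→purine), a transition.

position 5, transition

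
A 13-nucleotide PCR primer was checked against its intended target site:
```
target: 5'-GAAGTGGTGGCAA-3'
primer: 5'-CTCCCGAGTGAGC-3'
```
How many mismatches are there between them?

11

Comparing position by position, 11 positions differ: 1 (G/C), 2 (A/T), 3 (A/C), 4 (G/C), 5 (T/C), 7 (G/A), 8 (T/G), 9 (G/T), 11 (C/A), 12 (A/G), 13 (A/C).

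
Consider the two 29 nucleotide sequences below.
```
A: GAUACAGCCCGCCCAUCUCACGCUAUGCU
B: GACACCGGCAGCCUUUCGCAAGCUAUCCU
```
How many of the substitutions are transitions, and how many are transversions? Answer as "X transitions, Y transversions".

Mismatches (1-based):
base 3: U→C (pyrimidine→pyrimidine, transition)
base 6: A→C (purine→pyrimidine, transversion)
base 8: C→G (pyrimidine→purine, transversion)
base 10: C→A (pyrimidine→purine, transversion)
base 14: C→U (pyrimidine→pyrimidine, transition)
base 15: A→U (purine→pyrimidine, transversion)
base 18: U→G (pyrimidine→purine, transversion)
base 21: C→A (pyrimidine→purine, transversion)
base 27: G→C (purine→pyrimidine, transversion)

2 transitions, 7 transversions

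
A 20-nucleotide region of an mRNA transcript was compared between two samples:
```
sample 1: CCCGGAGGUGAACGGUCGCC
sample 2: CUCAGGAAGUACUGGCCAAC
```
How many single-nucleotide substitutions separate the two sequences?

12

The sequences differ at bases 2, 4, 6, 7, 8, 9, 10, 12, 13, 16, 18, 19 (1-based) — 12 in total.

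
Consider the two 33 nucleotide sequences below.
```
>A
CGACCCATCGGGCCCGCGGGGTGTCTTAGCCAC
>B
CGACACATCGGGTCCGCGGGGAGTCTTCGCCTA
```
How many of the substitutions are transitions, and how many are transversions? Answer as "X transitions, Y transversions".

1 transition, 5 transversions

Mismatches (1-based):
position 5: C→A (pyrimidine→purine, transversion)
position 13: C→T (pyrimidine→pyrimidine, transition)
position 22: T→A (pyrimidine→purine, transversion)
position 28: A→C (purine→pyrimidine, transversion)
position 32: A→T (purine→pyrimidine, transversion)
position 33: C→A (pyrimidine→purine, transversion)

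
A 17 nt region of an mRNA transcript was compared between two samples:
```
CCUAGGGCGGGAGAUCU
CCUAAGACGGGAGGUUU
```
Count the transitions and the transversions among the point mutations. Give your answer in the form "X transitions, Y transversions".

Mismatches (1-based):
base 5: G→A (purine→purine, transition)
base 7: G→A (purine→purine, transition)
base 14: A→G (purine→purine, transition)
base 16: C→U (pyrimidine→pyrimidine, transition)

4 transitions, 0 transversions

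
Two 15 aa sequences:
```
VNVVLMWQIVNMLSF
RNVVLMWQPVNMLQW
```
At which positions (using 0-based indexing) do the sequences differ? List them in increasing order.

Scanning 0-based: 0: V/R; 8: I/P; 13: S/Q; 14: F/W.

0, 8, 13, 14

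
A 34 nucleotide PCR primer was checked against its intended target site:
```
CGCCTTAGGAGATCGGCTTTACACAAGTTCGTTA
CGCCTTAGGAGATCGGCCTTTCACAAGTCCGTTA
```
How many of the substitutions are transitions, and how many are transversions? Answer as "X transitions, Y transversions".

Transitions (purine↔purine or pyrimidine↔pyrimidine): 18 T→C, 29 T→C.
Transversions (purine↔pyrimidine): 21 A→T.

2 transitions, 1 transversion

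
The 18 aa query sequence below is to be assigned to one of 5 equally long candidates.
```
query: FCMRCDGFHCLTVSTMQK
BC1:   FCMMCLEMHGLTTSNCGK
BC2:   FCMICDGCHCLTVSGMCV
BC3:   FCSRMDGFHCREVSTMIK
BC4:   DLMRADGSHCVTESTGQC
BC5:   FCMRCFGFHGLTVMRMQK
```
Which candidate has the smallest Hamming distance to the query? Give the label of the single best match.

BC5

Hamming distances to query — BC1: 9; BC2: 5; BC3: 5; BC4: 8; BC5: 4.
Smallest is BC5 with 4 mismatches.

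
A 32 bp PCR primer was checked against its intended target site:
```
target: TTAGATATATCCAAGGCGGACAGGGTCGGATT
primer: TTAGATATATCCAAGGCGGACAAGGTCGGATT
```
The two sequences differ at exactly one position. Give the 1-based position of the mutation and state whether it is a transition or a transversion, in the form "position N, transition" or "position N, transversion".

position 23, transition

Position 23 changes G→A. G is a purine and A is a purine, so this is a transition.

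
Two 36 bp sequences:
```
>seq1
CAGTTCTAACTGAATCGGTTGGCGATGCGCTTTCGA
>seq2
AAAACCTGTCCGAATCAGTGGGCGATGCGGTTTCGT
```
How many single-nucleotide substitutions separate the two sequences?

11

Comparing position by position, 11 bases differ: 1 (C/A), 3 (G/A), 4 (T/A), 5 (T/C), 8 (A/G), 9 (A/T), 11 (T/C), 17 (G/A), 20 (T/G), 30 (C/G), 36 (A/T).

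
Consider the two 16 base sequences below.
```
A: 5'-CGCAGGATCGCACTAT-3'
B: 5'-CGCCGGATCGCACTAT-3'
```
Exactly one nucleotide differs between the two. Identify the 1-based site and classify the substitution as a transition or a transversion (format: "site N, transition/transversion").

The sequences differ only at site 4: A→C (purine→pyrimidine), a transversion.

site 4, transversion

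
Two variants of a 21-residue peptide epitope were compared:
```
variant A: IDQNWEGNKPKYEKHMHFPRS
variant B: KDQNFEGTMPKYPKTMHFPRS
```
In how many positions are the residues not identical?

6

The sequences differ at positions 1, 5, 8, 9, 13, 15 (1-based) — 6 in total.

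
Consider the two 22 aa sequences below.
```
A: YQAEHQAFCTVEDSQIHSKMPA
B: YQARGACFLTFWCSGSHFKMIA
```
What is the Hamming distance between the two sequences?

12

Comparing position by position, 12 positions differ: 4 (E/R), 5 (H/G), 6 (Q/A), 7 (A/C), 9 (C/L), 11 (V/F), 12 (E/W), 13 (D/C), 15 (Q/G), 16 (I/S), 18 (S/F), 21 (P/I).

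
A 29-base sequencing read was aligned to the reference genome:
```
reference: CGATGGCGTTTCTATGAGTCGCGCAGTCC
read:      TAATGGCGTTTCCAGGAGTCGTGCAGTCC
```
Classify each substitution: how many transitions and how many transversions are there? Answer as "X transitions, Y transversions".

4 transitions, 1 transversion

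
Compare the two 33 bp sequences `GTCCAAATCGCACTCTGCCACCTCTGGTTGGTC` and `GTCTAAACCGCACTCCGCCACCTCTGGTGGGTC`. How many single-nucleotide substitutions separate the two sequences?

4

Comparing position by position, 4 positions differ: 4 (C/T), 8 (T/C), 16 (T/C), 29 (T/G).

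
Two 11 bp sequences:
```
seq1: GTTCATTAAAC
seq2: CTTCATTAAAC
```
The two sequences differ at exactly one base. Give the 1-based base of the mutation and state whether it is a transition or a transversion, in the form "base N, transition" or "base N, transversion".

base 1, transversion

Base 1 changes G→C. G is a purine and C is a pyrimidine, so this is a transversion.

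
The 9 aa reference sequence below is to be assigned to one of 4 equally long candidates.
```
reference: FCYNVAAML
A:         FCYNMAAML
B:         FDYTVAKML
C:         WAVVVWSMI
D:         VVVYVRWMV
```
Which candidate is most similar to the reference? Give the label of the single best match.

A

A differs at 1 residue; B differs at 3 residues; C differs at 7 residues; D differs at 7 residues. The closest is A.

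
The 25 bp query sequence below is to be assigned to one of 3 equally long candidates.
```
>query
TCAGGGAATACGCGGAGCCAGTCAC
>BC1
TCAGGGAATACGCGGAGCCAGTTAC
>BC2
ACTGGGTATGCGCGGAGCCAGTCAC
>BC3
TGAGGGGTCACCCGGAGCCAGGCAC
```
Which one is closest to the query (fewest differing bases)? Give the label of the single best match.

BC1

Hamming distances to query — BC1: 1; BC2: 4; BC3: 6.
Smallest is BC1 with 1 mismatch.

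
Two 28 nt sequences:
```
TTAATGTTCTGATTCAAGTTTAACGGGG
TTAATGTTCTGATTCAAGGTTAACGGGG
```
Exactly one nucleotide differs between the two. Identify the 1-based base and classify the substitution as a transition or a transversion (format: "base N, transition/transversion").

The sequences differ only at base 19: T→G (pyrimidine→purine), a transversion.

base 19, transversion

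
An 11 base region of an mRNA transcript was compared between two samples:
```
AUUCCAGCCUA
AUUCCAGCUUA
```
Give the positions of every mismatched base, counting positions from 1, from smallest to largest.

9

Scanning 1-based: 9: C/U.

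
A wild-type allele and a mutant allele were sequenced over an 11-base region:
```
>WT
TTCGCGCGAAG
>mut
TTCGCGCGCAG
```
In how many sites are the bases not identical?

1

Comparing position by position, 1 site differs: 9 (A/C).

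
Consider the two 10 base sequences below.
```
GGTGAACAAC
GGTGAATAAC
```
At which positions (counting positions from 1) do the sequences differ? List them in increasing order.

Differences at position 7 (C→T).

7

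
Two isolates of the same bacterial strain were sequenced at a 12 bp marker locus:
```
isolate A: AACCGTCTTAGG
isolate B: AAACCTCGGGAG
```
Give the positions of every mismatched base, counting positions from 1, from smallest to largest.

3, 5, 8, 9, 10, 11

Differences at position 3 (C→A), position 5 (G→C), position 8 (T→G), position 9 (T→G), position 10 (A→G), position 11 (G→A).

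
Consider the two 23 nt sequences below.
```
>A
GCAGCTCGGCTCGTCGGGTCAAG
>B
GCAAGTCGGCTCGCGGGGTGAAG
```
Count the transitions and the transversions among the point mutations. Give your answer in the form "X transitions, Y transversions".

2 transitions, 3 transversions

Mismatches (1-based):
site 4: G→A (purine→purine, transition)
site 5: C→G (pyrimidine→purine, transversion)
site 14: T→C (pyrimidine→pyrimidine, transition)
site 15: C→G (pyrimidine→purine, transversion)
site 20: C→G (pyrimidine→purine, transversion)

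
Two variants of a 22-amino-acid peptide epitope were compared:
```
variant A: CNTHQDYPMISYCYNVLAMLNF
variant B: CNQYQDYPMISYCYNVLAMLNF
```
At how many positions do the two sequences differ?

2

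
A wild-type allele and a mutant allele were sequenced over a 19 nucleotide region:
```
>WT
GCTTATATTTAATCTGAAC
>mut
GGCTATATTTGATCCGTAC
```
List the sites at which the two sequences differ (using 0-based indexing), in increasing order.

1, 2, 10, 14, 16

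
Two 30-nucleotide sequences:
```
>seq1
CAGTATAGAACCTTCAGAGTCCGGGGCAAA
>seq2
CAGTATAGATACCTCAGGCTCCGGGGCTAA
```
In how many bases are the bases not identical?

Mismatches (1-based): base 10: A→T; base 11: C→A; base 13: T→C; base 18: A→G; base 19: G→C; base 28: A→T.

6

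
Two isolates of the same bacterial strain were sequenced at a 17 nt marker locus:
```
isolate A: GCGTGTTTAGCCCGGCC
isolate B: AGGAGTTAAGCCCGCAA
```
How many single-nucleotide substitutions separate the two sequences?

7

Mismatches (1-based): site 1: G→A; site 2: C→G; site 4: T→A; site 8: T→A; site 15: G→C; site 16: C→A; site 17: C→A.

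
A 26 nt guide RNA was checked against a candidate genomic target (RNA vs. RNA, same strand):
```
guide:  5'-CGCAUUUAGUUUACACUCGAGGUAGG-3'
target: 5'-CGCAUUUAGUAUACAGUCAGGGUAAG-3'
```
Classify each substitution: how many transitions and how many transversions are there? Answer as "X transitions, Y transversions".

3 transitions, 2 transversions

Transitions (purine↔purine or pyrimidine↔pyrimidine): 19 G→A, 20 A→G, 25 G→A.
Transversions (purine↔pyrimidine): 11 U→A, 16 C→G.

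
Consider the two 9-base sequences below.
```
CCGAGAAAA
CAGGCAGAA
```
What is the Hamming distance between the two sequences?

4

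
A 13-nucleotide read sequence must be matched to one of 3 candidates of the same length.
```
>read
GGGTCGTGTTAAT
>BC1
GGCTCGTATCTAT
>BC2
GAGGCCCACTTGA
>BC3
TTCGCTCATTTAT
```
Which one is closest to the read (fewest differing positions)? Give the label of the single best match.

BC1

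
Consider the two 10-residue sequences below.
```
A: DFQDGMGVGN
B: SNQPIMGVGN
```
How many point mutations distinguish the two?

4

The sequences differ at residues 1, 2, 4, 5 (1-based) — 4 in total.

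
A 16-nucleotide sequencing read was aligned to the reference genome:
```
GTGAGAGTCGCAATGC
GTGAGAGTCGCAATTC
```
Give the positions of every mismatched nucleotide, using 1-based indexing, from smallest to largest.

Scanning 1-based: 15: G/T.

15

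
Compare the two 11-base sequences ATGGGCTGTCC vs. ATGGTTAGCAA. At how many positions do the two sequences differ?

The sequences differ at positions 5, 6, 7, 9, 10, 11 (1-based) — 6 in total.

6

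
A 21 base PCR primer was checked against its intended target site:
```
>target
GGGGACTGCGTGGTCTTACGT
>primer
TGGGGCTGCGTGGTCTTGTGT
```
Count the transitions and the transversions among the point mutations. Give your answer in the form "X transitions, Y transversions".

3 transitions, 1 transversion

Mismatches (1-based):
site 1: G→T (purine→pyrimidine, transversion)
site 5: A→G (purine→purine, transition)
site 18: A→G (purine→purine, transition)
site 19: C→T (pyrimidine→pyrimidine, transition)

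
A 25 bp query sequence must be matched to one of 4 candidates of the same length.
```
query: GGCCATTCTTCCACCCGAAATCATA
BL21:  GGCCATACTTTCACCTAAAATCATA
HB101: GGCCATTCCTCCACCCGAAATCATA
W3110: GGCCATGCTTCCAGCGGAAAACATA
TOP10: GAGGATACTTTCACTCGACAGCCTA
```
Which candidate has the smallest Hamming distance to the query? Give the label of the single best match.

HB101

BL21 differs at 4 bases; HB101 differs at 1 base; W3110 differs at 4 bases; TOP10 differs at 9 bases. The closest is HB101.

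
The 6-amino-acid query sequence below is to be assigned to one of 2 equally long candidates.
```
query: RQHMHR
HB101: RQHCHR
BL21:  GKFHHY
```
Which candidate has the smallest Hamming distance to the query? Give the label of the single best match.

HB101

HB101 differs at 1 position; BL21 differs at 5 positions. The closest is HB101.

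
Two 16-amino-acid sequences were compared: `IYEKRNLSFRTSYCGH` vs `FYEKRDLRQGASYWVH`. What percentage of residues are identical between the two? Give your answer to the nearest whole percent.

8 positions differ (1, 6, 8, 9, 10, 11, 14, 15), so 8 of 16 match: 8/16 = 50%.

50%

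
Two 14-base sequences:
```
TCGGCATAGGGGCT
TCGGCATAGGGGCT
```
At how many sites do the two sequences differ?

0

The two sequences are identical at every position.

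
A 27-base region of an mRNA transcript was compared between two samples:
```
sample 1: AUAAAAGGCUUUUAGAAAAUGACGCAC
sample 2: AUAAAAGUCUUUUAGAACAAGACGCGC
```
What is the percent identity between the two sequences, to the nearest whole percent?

4 positions differ (8, 18, 20, 26), so 23 of 27 match: 23/27 = 85.19%.

85%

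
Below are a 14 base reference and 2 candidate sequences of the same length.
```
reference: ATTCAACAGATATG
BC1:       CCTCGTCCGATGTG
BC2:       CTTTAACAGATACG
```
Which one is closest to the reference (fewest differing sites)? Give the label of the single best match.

BC1 differs at 6 sites; BC2 differs at 3 sites. The closest is BC2.

BC2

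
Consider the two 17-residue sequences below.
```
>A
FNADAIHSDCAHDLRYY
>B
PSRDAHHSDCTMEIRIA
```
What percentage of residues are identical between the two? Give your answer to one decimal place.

Mismatches at positions 1, 2, 3, 6, 11, 12, 13, 14, 16, 17 (1-based): 10 of 17.
Identical positions: 7/17 = 41.18% → 41.2%.

41.2%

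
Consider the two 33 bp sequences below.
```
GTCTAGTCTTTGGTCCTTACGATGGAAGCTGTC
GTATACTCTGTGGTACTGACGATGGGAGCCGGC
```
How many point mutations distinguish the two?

8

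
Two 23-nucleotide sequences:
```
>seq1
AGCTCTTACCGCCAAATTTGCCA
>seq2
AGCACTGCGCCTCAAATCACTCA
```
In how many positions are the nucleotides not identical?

Comparing position by position, 10 positions differ: 4 (T/A), 7 (T/G), 8 (A/C), 9 (C/G), 11 (G/C), 12 (C/T), 18 (T/C), 19 (T/A), 20 (G/C), 21 (C/T).

10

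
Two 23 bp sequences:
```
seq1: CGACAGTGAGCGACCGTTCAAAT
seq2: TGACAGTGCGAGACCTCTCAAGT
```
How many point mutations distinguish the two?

6

The sequences differ at positions 1, 9, 11, 16, 17, 22 (1-based) — 6 in total.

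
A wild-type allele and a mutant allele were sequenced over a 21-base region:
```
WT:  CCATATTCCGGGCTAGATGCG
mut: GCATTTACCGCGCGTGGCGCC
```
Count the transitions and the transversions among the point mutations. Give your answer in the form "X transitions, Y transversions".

Mismatches (1-based):
site 1: C→G (pyrimidine→purine, transversion)
site 5: A→T (purine→pyrimidine, transversion)
site 7: T→A (pyrimidine→purine, transversion)
site 11: G→C (purine→pyrimidine, transversion)
site 14: T→G (pyrimidine→purine, transversion)
site 15: A→T (purine→pyrimidine, transversion)
site 17: A→G (purine→purine, transition)
site 18: T→C (pyrimidine→pyrimidine, transition)
site 21: G→C (purine→pyrimidine, transversion)

2 transitions, 7 transversions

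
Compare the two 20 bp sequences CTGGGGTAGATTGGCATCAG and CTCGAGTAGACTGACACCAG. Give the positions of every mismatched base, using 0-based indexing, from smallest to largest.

2, 4, 10, 13, 16

Scanning 0-based: 2: G/C; 4: G/A; 10: T/C; 13: G/A; 16: T/C.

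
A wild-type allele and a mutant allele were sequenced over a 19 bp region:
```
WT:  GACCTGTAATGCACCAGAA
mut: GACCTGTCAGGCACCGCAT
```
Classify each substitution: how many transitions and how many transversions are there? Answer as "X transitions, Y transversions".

Mismatches (1-based):
base 8: A→C (purine→pyrimidine, transversion)
base 10: T→G (pyrimidine→purine, transversion)
base 16: A→G (purine→purine, transition)
base 17: G→C (purine→pyrimidine, transversion)
base 19: A→T (purine→pyrimidine, transversion)

1 transition, 4 transversions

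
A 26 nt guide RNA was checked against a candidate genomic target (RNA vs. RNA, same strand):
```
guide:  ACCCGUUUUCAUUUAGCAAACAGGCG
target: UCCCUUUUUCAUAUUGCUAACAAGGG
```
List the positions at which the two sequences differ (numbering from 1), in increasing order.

1, 5, 13, 15, 18, 23, 25

Scanning 1-based: 1: A/U; 5: G/U; 13: U/A; 15: A/U; 18: A/U; 23: G/A; 25: C/G.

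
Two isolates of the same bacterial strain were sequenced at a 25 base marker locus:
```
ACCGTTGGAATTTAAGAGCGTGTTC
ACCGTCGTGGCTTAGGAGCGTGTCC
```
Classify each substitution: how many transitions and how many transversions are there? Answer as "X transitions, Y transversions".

Mismatches (1-based):
site 6: T→C (pyrimidine→pyrimidine, transition)
site 8: G→T (purine→pyrimidine, transversion)
site 9: A→G (purine→purine, transition)
site 10: A→G (purine→purine, transition)
site 11: T→C (pyrimidine→pyrimidine, transition)
site 15: A→G (purine→purine, transition)
site 24: T→C (pyrimidine→pyrimidine, transition)

6 transitions, 1 transversion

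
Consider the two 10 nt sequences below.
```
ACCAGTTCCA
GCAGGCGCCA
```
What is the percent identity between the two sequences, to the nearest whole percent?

50%

Mismatches at positions 1, 3, 4, 6, 7 (1-based): 5 of 10.
Identical positions: 5/10 = 50% → 50%.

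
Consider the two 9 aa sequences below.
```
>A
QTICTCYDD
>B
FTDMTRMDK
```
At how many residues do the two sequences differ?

6

The sequences differ at residues 1, 3, 4, 6, 7, 9 (1-based) — 6 in total.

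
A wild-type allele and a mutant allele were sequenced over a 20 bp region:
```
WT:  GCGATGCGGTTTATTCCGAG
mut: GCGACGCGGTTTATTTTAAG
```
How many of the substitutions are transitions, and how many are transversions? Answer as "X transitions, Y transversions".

Transitions (purine↔purine or pyrimidine↔pyrimidine): 5 T→C, 16 C→T, 17 C→T, 18 G→A.
Transversions (purine↔pyrimidine): none.

4 transitions, 0 transversions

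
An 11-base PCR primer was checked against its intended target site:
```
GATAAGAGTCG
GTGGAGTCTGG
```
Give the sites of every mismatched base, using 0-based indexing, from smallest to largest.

Differences at site 1 (A→T), site 2 (T→G), site 3 (A→G), site 6 (A→T), site 7 (G→C), site 9 (C→G).

1, 2, 3, 6, 7, 9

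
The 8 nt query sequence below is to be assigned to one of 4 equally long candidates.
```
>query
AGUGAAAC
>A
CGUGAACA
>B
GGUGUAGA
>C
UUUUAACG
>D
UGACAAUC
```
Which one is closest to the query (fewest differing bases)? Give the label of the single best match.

Hamming distances to query — A: 3; B: 4; C: 5; D: 4.
Smallest is A with 3 mismatches.

A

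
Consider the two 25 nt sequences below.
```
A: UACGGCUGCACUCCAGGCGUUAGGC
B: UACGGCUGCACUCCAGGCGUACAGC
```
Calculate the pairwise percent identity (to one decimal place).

Mismatches at positions 21, 22, 23 (1-based): 3 of 25.
Identical positions: 22/25 = 88% → 88.0%.

88.0%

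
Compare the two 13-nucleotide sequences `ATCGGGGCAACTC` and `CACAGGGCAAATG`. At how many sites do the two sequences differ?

Mismatches (1-based): site 1: A→C; site 2: T→A; site 4: G→A; site 11: C→A; site 13: C→G.

5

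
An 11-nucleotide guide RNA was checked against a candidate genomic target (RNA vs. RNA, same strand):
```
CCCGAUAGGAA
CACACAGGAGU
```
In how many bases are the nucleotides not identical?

Comparing position by position, 8 bases differ: 2 (C/A), 4 (G/A), 5 (A/C), 6 (U/A), 7 (A/G), 9 (G/A), 10 (A/G), 11 (A/U).

8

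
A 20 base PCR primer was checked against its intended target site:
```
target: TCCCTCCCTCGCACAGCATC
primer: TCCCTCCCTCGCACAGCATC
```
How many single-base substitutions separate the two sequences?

0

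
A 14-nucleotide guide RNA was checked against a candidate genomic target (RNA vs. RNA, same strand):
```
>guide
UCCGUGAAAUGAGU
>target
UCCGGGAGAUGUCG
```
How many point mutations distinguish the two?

5

Mismatches (1-based): site 5: U→G; site 8: A→G; site 12: A→U; site 13: G→C; site 14: U→G.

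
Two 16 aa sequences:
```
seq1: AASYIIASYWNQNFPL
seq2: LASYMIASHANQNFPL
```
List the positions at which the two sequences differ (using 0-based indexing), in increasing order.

Differences at position 0 (A→L), position 4 (I→M), position 8 (Y→H), position 9 (W→A).

0, 4, 8, 9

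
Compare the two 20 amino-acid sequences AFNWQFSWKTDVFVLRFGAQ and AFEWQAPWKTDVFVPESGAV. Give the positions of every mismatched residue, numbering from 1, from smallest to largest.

Differences at position 3 (N→E), position 6 (F→A), position 7 (S→P), position 15 (L→P), position 16 (R→E), position 17 (F→S), position 20 (Q→V).

3, 6, 7, 15, 16, 17, 20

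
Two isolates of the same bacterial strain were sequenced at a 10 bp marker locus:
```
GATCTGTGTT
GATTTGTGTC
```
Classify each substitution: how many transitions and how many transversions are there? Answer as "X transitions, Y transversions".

2 transitions, 0 transversions

Transitions (purine↔purine or pyrimidine↔pyrimidine): 4 C→T, 10 T→C.
Transversions (purine↔pyrimidine): none.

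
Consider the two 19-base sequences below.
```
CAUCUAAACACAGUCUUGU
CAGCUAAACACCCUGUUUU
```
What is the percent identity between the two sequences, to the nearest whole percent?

74%

5 positions differ (3, 12, 13, 15, 18), so 14 of 19 match: 14/19 = 73.68%.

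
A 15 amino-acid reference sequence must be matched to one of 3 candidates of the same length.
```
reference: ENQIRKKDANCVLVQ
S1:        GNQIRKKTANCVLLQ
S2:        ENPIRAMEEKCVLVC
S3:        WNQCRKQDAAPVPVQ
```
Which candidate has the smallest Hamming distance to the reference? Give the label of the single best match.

Hamming distances to reference — S1: 3; S2: 7; S3: 6.
Smallest is S1 with 3 mismatches.

S1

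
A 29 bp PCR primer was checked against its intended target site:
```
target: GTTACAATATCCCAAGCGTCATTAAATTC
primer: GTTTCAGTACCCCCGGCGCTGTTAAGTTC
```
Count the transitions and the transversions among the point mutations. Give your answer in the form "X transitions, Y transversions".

7 transitions, 2 transversions

Mismatches (1-based):
position 4: A→T (purine→pyrimidine, transversion)
position 7: A→G (purine→purine, transition)
position 10: T→C (pyrimidine→pyrimidine, transition)
position 14: A→C (purine→pyrimidine, transversion)
position 15: A→G (purine→purine, transition)
position 19: T→C (pyrimidine→pyrimidine, transition)
position 20: C→T (pyrimidine→pyrimidine, transition)
position 21: A→G (purine→purine, transition)
position 26: A→G (purine→purine, transition)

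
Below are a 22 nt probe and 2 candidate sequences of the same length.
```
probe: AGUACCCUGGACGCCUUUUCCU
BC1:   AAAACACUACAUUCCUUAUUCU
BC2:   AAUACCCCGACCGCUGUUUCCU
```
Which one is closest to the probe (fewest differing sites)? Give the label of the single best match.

BC2

BC1 differs at 9 sites; BC2 differs at 6 sites. The closest is BC2.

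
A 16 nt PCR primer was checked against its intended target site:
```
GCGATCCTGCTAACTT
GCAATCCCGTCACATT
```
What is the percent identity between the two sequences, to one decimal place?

62.5%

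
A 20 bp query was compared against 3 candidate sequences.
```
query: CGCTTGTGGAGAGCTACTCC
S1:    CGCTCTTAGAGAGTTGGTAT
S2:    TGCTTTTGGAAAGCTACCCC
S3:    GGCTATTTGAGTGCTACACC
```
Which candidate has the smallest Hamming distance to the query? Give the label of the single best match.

S2

Hamming distances to query — S1: 8; S2: 4; S3: 6.
Smallest is S2 with 4 mismatches.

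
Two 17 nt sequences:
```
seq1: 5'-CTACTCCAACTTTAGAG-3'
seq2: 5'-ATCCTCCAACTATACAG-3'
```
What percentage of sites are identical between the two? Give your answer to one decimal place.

76.5%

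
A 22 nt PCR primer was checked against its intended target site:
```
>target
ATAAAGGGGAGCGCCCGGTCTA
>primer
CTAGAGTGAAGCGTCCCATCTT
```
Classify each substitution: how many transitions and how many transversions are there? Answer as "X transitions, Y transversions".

Mismatches (1-based):
position 1: A→C (purine→pyrimidine, transversion)
position 4: A→G (purine→purine, transition)
position 7: G→T (purine→pyrimidine, transversion)
position 9: G→A (purine→purine, transition)
position 14: C→T (pyrimidine→pyrimidine, transition)
position 17: G→C (purine→pyrimidine, transversion)
position 18: G→A (purine→purine, transition)
position 22: A→T (purine→pyrimidine, transversion)

4 transitions, 4 transversions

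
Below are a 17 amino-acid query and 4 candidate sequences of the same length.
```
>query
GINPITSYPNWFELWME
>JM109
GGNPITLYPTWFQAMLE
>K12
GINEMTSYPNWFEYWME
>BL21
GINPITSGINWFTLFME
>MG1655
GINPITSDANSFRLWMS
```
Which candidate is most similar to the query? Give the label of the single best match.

JM109 differs at 7 residues; K12 differs at 3 residues; BL21 differs at 4 residues; MG1655 differs at 5 residues. The closest is K12.

K12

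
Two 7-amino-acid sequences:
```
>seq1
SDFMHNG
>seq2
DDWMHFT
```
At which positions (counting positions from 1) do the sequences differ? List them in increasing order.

Differences at position 1 (S→D), position 3 (F→W), position 6 (N→F), position 7 (G→T).

1, 3, 6, 7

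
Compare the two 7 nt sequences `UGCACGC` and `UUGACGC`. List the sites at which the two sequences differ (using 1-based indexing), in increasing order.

Scanning 1-based: 2: G/U; 3: C/G.

2, 3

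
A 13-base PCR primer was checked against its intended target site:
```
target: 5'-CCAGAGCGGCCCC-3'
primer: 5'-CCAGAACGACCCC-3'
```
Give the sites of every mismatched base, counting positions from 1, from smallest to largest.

Scanning 1-based: 6: G/A; 9: G/A.

6, 9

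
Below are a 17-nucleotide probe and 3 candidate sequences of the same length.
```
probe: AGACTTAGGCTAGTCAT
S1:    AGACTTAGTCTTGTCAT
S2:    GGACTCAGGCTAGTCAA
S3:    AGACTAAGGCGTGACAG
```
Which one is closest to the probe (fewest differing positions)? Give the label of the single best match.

S1

S1 differs at 2 positions; S2 differs at 3 positions; S3 differs at 5 positions. The closest is S1.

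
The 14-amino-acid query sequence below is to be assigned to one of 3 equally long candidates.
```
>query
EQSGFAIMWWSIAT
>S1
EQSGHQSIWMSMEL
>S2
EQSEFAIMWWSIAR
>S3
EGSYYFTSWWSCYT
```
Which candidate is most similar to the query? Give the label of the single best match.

S2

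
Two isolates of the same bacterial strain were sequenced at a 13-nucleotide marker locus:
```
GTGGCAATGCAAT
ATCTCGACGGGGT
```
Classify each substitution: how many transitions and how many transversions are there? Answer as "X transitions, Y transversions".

Transitions (purine↔purine or pyrimidine↔pyrimidine): 1 G→A, 6 A→G, 8 T→C, 11 A→G, 12 A→G.
Transversions (purine↔pyrimidine): 3 G→C, 4 G→T, 10 C→G.

5 transitions, 3 transversions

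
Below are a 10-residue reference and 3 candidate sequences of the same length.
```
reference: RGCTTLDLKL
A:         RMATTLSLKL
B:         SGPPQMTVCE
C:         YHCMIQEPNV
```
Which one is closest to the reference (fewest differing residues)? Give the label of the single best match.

A

A differs at 3 residues; B differs at 9 residues; C differs at 9 residues. The closest is A.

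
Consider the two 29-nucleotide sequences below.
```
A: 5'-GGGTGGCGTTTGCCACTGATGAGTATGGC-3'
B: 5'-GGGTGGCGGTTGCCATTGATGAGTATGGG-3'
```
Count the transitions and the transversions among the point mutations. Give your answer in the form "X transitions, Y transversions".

1 transition, 2 transversions

Mismatches (1-based):
position 9: T→G (pyrimidine→purine, transversion)
position 16: C→T (pyrimidine→pyrimidine, transition)
position 29: C→G (pyrimidine→purine, transversion)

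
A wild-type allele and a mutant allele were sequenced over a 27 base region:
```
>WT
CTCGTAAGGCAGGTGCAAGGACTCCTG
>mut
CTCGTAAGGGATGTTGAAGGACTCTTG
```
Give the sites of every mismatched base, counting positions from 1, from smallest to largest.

10, 12, 15, 16, 25

Scanning 1-based: 10: C/G; 12: G/T; 15: G/T; 16: C/G; 25: C/T.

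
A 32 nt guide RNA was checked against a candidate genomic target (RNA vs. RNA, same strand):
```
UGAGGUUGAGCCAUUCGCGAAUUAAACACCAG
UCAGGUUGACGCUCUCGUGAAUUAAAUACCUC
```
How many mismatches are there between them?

Comparing position by position, 9 bases differ: 2 (G/C), 10 (G/C), 11 (C/G), 13 (A/U), 14 (U/C), 18 (C/U), 27 (C/U), 31 (A/U), 32 (G/C).

9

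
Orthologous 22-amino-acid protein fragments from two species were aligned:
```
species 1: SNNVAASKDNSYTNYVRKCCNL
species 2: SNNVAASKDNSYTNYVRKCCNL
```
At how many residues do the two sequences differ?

0

No positions differ; the sequences are identical.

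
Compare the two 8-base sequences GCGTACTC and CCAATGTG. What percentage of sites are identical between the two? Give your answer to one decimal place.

Mismatches at positions 1, 3, 4, 5, 6, 8 (1-based): 6 of 8.
Identical positions: 2/8 = 25% → 25.0%.

25.0%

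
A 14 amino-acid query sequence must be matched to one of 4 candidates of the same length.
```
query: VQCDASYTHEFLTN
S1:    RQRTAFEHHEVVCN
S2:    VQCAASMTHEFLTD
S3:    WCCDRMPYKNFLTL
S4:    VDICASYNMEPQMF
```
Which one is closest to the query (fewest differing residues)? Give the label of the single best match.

S2

S1 differs at 9 residues; S2 differs at 3 residues; S3 differs at 9 residues; S4 differs at 9 residues. The closest is S2.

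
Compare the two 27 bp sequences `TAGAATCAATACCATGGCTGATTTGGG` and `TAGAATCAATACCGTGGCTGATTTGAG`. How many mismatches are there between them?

2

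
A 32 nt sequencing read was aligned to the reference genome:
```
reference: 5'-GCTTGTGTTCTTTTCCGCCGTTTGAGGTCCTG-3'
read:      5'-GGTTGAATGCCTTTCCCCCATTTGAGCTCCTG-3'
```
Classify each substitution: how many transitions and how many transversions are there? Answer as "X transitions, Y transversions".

3 transitions, 5 transversions

Mismatches (1-based):
position 2: C→G (pyrimidine→purine, transversion)
position 6: T→A (pyrimidine→purine, transversion)
position 7: G→A (purine→purine, transition)
position 9: T→G (pyrimidine→purine, transversion)
position 11: T→C (pyrimidine→pyrimidine, transition)
position 17: G→C (purine→pyrimidine, transversion)
position 20: G→A (purine→purine, transition)
position 27: G→C (purine→pyrimidine, transversion)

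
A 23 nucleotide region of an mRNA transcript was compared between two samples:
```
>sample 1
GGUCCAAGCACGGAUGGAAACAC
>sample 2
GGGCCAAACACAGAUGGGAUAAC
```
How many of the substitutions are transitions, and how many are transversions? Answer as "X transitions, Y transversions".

3 transitions, 3 transversions

Transitions (purine↔purine or pyrimidine↔pyrimidine): 8 G→A, 12 G→A, 18 A→G.
Transversions (purine↔pyrimidine): 3 U→G, 20 A→U, 21 C→A.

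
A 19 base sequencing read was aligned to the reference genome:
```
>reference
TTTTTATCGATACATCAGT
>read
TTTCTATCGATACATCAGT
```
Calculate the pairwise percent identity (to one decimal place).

94.7%

1 position differs (4), so 18 of 19 match: 18/19 = 94.74%.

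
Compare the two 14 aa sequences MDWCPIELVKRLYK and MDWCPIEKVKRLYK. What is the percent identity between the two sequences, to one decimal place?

1 position differs (8), so 13 of 14 match: 13/14 = 92.86%.

92.9%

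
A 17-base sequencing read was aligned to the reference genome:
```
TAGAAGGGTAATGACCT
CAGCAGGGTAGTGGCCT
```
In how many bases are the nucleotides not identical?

4

Comparing position by position, 4 bases differ: 1 (T/C), 4 (A/C), 11 (A/G), 14 (A/G).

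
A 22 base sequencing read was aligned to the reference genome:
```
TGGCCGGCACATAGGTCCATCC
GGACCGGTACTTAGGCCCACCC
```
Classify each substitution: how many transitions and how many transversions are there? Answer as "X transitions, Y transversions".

Mismatches (1-based):
position 1: T→G (pyrimidine→purine, transversion)
position 3: G→A (purine→purine, transition)
position 8: C→T (pyrimidine→pyrimidine, transition)
position 11: A→T (purine→pyrimidine, transversion)
position 16: T→C (pyrimidine→pyrimidine, transition)
position 20: T→C (pyrimidine→pyrimidine, transition)

4 transitions, 2 transversions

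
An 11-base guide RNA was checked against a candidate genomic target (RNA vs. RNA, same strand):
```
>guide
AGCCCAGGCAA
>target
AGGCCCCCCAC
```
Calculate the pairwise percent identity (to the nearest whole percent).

55%

Mismatches at positions 3, 6, 7, 8, 11 (1-based): 5 of 11.
Identical positions: 6/11 = 54.55% → 55%.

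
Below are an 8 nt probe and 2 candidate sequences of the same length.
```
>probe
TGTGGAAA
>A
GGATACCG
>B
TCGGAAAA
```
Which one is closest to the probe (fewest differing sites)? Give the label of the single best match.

Hamming distances to probe — A: 7; B: 3.
Smallest is B with 3 mismatches.

B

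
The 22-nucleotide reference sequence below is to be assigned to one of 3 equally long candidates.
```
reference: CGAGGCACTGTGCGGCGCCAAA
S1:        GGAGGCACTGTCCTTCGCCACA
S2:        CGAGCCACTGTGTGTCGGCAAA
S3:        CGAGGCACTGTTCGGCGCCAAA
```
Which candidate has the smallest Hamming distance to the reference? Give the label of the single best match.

S3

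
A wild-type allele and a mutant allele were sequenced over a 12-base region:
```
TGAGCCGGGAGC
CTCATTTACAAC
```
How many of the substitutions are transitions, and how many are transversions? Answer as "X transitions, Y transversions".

6 transitions, 4 transversions

Mismatches (1-based):
position 1: T→C (pyrimidine→pyrimidine, transition)
position 2: G→T (purine→pyrimidine, transversion)
position 3: A→C (purine→pyrimidine, transversion)
position 4: G→A (purine→purine, transition)
position 5: C→T (pyrimidine→pyrimidine, transition)
position 6: C→T (pyrimidine→pyrimidine, transition)
position 7: G→T (purine→pyrimidine, transversion)
position 8: G→A (purine→purine, transition)
position 9: G→C (purine→pyrimidine, transversion)
position 11: G→A (purine→purine, transition)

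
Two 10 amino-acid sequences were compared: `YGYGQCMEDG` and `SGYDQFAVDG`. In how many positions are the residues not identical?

Comparing position by position, 5 positions differ: 1 (Y/S), 4 (G/D), 6 (C/F), 7 (M/A), 8 (E/V).

5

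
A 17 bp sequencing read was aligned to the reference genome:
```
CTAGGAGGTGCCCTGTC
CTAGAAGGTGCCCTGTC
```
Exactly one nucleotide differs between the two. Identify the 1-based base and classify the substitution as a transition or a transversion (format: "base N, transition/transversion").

base 5, transition

The sequences differ only at base 5: G→A (purine→purine), a transition.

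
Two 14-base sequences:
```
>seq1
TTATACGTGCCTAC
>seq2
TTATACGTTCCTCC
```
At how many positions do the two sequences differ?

2

Mismatches (1-based): position 9: G→T; position 13: A→C.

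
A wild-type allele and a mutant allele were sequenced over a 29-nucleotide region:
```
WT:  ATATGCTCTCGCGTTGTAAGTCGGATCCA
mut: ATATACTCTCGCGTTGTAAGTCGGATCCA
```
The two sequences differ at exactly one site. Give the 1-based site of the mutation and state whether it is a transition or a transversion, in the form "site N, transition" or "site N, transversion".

The sequences differ only at site 5: G→A (purine→purine), a transition.

site 5, transition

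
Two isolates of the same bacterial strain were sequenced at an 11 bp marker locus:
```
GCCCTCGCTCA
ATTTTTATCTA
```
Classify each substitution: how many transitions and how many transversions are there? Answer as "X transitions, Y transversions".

Mismatches (1-based):
position 1: G→A (purine→purine, transition)
position 2: C→T (pyrimidine→pyrimidine, transition)
position 3: C→T (pyrimidine→pyrimidine, transition)
position 4: C→T (pyrimidine→pyrimidine, transition)
position 6: C→T (pyrimidine→pyrimidine, transition)
position 7: G→A (purine→purine, transition)
position 8: C→T (pyrimidine→pyrimidine, transition)
position 9: T→C (pyrimidine→pyrimidine, transition)
position 10: C→T (pyrimidine→pyrimidine, transition)

9 transitions, 0 transversions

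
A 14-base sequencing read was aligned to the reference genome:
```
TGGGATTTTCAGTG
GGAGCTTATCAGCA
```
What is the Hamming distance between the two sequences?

The sequences differ at positions 1, 3, 5, 8, 13, 14 (1-based) — 6 in total.

6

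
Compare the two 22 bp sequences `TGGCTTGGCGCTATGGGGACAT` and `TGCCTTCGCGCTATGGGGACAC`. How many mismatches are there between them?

3

Comparing position by position, 3 positions differ: 3 (G/C), 7 (G/C), 22 (T/C).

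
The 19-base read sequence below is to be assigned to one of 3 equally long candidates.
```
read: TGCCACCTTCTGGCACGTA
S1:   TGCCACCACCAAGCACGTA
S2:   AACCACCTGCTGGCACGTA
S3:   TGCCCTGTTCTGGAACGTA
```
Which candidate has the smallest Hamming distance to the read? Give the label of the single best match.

S1 differs at 4 sites; S2 differs at 3 sites; S3 differs at 4 sites. The closest is S2.

S2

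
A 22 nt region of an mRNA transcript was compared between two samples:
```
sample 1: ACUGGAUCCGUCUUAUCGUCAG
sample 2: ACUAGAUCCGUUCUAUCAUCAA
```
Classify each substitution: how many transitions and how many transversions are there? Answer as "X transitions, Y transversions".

5 transitions, 0 transversions

Transitions (purine↔purine or pyrimidine↔pyrimidine): 4 G→A, 12 C→U, 13 U→C, 18 G→A, 22 G→A.
Transversions (purine↔pyrimidine): none.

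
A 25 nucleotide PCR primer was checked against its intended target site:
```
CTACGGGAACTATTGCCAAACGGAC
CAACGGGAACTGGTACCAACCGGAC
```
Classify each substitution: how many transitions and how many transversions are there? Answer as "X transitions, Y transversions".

2 transitions, 3 transversions

Transitions (purine↔purine or pyrimidine↔pyrimidine): 12 A→G, 15 G→A.
Transversions (purine↔pyrimidine): 2 T→A, 13 T→G, 20 A→C.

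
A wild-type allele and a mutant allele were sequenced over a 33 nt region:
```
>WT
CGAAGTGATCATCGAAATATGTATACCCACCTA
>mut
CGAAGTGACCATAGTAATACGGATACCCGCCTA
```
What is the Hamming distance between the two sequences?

6

Comparing position by position, 6 bases differ: 9 (T/C), 13 (C/A), 15 (A/T), 20 (T/C), 22 (T/G), 29 (A/G).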